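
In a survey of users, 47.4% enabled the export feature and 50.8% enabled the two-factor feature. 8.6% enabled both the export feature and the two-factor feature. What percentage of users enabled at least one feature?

89.6%

Inclusion–exclusion gives
P(union) = 47.4 + 50.8 − 8.6 = 89.6%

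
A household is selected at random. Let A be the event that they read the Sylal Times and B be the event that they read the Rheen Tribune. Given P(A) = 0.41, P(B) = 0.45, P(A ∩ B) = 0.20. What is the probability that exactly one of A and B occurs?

P(exactly one) = 0.41 + 0.45 − 2·0.20 = 0.46

0.46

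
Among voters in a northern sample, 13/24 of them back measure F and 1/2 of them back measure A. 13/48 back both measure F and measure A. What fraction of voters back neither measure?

11/48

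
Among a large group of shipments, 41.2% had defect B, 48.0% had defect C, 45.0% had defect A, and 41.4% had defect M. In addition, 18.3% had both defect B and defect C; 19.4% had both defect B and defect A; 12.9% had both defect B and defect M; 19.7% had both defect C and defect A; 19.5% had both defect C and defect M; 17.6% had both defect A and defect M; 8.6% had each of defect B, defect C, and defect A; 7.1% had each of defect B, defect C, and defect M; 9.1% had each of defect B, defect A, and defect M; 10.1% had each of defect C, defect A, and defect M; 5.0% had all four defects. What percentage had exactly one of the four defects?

By inclusion–exclusion (exactly-one form):
P(exactly one) = 41.2 + 48.0 + 45.0 + 41.4 − 2·18.3 − 2·19.4 − 2·12.9 − 2·19.7 − 2·19.5 − 2·17.6 + 3·8.6 + 3·7.1 + 3·9.1 + 3·10.1 − 4·5.0 = 45.5%

45.5%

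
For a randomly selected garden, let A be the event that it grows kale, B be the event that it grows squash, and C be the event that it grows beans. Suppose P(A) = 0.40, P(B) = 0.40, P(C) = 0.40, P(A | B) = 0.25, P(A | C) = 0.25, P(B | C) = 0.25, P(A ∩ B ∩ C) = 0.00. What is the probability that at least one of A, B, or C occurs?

P(A ∩ B) = P(B)·P(A|B) = 0.40 × 0.25 = 0.10
P(A ∩ C) = P(C)·P(A|C) = 0.40 × 0.25 = 0.10
P(B ∩ C) = P(C)·P(B|C) = 0.40 × 0.25 = 0.10
P(A ∪ B ∪ C) = 0.40 + 0.40 + 0.40 − 0.10 − 0.10 − 0.10 + 0.00 = 0.90

0.90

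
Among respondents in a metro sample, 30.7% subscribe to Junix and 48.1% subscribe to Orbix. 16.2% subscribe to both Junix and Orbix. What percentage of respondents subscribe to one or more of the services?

By inclusion–exclusion:
P(≥1) = 30.7 + 48.1 − 16.2 = 62.6%

62.6%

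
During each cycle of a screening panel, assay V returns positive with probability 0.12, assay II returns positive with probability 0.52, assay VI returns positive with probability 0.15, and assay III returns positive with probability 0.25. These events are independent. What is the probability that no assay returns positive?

0.26928

Independence gives P(none) = ∏(1 − pᵢ).
P(none) = (1 − 0.12) × (1 − 0.52) × (1 − 0.15) × (1 − 0.25) = 0.88 × 0.48 × 0.85 × 0.75 = 0.26928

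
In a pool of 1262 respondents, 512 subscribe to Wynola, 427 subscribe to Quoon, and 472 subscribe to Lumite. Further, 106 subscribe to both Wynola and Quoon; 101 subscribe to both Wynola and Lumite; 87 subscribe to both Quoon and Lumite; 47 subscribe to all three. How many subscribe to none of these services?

98

Inclusion–exclusion gives
N(≥1) = 512 + 427 + 472 − 106 − 101 − 87 + 47 = 1164
None: 1262 − 1164 = 98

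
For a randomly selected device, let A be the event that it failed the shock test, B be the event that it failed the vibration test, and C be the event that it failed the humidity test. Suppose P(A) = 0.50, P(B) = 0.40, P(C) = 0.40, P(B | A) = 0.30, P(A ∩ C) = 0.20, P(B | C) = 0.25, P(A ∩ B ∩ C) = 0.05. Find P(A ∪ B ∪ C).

0.90

P(A ∩ B) = P(A)·P(B|A) = 0.50 × 0.30 = 0.15
P(B ∩ C) = P(C)·P(B|C) = 0.40 × 0.25 = 0.10
Apply inclusion-exclusion:
P(A ∪ B ∪ C) = 0.50 + 0.40 + 0.40 − 0.15 − 0.20 − 0.10 + 0.05 = 0.90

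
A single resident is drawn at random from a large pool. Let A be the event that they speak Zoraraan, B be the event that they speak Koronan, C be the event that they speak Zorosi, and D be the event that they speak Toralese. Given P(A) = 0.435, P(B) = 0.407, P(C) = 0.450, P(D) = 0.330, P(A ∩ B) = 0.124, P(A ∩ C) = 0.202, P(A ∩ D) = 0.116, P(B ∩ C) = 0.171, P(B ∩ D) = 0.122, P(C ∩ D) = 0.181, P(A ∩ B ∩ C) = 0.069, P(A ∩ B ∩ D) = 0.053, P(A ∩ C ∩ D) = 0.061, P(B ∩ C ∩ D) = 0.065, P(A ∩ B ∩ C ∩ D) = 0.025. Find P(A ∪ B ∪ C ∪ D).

By inclusion-exclusion,
P(A ∪ B ∪ C ∪ D) = 0.435 + 0.407 + 0.450 + 0.330 − 0.124 − 0.202 − 0.116 − 0.171 − 0.122 − 0.181 + 0.069 + 0.053 + 0.061 + 0.065 − 0.025 = 0.929

0.929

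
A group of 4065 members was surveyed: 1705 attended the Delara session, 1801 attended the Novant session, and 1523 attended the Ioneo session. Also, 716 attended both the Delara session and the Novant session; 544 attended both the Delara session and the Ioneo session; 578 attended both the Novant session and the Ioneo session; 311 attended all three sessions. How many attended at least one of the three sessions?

3502

By inclusion-exclusion,
|at least one| = 1705 + 1801 + 1523 − 716 − 544 − 578 + 311 = 3502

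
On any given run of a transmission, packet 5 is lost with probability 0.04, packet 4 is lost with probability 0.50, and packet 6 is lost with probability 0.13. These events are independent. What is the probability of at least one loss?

0.5824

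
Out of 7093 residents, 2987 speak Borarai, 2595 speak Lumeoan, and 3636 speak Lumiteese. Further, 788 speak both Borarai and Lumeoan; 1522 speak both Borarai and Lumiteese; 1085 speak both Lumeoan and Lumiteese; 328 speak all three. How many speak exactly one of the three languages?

By inclusion–exclusion (exactly-one form):
N(exactly one) = 2987 + 2595 + 3636 − 2·788 − 2·1522 − 2·1085 + 3·328 = 3412

3412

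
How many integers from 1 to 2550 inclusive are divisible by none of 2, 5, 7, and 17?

823

Apply inclusion-exclusion:
1275 + 510 + 364 + 150 − 255 − 182 − 75 − 72 − 30 − 21 + 36 + 15 + 10 + 4 − 2 = 1727
2550 − 1727 = 823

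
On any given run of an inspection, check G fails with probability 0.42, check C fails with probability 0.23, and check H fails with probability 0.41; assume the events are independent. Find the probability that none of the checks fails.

0.263494

P(none) = (1 − 0.42) × (1 − 0.23) × (1 − 0.41) = 0.58 × 0.77 × 0.59 = 0.263494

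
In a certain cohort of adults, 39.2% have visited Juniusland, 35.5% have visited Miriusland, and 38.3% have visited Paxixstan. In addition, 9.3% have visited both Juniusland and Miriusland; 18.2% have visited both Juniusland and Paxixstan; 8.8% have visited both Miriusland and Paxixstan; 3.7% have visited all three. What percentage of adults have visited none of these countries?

19.6%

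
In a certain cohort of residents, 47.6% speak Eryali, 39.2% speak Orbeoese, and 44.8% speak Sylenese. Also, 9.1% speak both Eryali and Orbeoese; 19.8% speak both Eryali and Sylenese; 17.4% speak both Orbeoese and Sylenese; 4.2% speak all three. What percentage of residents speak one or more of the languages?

89.5%

P(union) = 47.6 + 39.2 + 44.8 − 9.1 − 19.8 − 17.4 + 4.2 = 89.5%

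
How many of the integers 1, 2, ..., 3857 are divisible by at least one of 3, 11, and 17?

By inclusion–exclusion:
floor(3857/3) + floor(3857/11) + floor(3857/17) − floor(3857/33) − floor(3857/51) − floor(3857/187) + floor(3857/561) = 1285 + 350 + 226 − 116 − 75 − 20 + 6 = 1656

1656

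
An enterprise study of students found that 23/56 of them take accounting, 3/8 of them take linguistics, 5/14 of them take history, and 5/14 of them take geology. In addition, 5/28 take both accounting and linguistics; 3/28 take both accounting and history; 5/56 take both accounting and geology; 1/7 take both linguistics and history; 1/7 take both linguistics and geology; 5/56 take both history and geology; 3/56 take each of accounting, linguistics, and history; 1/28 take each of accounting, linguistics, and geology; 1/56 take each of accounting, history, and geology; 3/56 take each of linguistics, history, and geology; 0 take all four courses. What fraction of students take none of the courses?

5/56

P(≥1) = 23/56 + 3/8 + 5/14 + 5/14 − 5/28 − 3/28 − 5/56 − 1/7 − 1/7 − 5/56 + 3/56 + 1/28 + 1/56 + 3/56 − 0 = 51/56
P(none) = 1 − 51/56 = 5/56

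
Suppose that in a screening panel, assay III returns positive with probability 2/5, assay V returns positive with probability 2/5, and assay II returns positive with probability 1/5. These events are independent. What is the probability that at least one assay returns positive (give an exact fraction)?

89/125

P(none) = (1 − 2/5) × (1 − 2/5) × (1 − 1/5) = 3/5 × 3/5 × 4/5 = 36/125
P(at least one) = 1 − 36/125 = 89/125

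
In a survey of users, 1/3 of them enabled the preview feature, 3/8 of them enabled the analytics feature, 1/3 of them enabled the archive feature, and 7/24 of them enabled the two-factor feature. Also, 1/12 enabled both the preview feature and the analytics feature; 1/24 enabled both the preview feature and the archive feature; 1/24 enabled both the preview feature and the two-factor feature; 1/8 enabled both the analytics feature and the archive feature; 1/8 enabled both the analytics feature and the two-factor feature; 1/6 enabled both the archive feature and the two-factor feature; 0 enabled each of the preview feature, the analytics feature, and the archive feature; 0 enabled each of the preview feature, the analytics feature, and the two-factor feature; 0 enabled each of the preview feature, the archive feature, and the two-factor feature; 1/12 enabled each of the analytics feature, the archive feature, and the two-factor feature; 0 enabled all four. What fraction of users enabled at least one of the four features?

P(≥1) = 1/3 + 3/8 + 1/3 + 7/24 − 1/12 − 1/24 − 1/24 − 1/8 − 1/8 − 1/6 + 0 + 0 + 0 + 1/12 − 0 = 5/6

5/6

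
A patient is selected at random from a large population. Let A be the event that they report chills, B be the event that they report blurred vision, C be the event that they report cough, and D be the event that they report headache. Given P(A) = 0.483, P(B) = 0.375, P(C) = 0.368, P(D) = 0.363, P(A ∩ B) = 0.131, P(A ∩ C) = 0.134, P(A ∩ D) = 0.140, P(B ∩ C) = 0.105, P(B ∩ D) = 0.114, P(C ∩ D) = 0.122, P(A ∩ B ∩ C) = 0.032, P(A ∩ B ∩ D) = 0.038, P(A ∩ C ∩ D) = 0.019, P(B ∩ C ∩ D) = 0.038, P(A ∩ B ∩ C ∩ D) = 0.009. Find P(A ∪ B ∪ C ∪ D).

Apply inclusion-exclusion:
P(A ∪ B ∪ C ∪ D) = 0.483 + 0.375 + 0.368 + 0.363 − 0.131 − 0.134 − 0.140 − 0.105 − 0.114 − 0.122 + 0.032 + 0.038 + 0.019 + 0.038 − 0.009 = 0.961

0.961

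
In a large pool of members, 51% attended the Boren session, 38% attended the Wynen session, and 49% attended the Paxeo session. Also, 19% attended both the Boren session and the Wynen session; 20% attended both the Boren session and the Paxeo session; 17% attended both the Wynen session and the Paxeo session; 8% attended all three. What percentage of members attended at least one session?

90%

Apply inclusion-exclusion:
P(union) = 51 + 38 + 49 − 19 − 20 − 17 + 8 = 90%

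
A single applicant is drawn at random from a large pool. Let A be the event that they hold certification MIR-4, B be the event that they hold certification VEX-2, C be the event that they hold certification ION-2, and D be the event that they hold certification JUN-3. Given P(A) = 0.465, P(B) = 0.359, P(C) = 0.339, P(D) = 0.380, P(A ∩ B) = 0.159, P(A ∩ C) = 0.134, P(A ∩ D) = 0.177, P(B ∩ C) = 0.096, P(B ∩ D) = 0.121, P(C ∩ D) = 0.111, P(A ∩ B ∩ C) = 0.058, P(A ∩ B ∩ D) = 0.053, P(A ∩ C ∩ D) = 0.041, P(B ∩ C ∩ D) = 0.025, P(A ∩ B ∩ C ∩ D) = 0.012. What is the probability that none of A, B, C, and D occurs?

0.090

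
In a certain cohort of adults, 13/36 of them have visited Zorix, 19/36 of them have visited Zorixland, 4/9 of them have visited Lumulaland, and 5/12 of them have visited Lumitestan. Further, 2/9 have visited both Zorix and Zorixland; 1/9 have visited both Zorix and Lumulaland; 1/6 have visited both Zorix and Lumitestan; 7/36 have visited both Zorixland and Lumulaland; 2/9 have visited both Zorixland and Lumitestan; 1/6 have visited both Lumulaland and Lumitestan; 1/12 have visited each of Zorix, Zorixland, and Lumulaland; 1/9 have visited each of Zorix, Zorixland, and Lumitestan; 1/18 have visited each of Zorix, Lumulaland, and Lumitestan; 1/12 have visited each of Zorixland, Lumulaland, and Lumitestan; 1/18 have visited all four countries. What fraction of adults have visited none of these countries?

1/18

P(≥1) = 13/36 + 19/36 + 4/9 + 5/12 − 2/9 − 1/9 − 1/6 − 7/36 − 2/9 − 1/6 + 1/12 + 1/9 + 1/18 + 1/12 − 1/18 = 17/18
P(none) = 1 − 17/18 = 1/18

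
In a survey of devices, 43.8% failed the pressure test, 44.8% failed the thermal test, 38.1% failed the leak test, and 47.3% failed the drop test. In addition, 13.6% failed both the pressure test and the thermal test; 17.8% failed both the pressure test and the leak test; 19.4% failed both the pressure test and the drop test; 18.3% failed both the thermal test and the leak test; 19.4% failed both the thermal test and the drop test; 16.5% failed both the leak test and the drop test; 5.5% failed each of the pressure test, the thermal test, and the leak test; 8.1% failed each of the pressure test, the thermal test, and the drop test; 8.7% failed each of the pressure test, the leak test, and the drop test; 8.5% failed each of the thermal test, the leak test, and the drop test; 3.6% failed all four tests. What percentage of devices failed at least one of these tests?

96.2%

P(at least one) = 43.8 + 44.8 + 38.1 + 47.3 − 13.6 − 17.8 − 19.4 − 18.3 − 19.4 − 16.5 + 5.5 + 8.1 + 8.7 + 8.5 − 3.6 = 96.2%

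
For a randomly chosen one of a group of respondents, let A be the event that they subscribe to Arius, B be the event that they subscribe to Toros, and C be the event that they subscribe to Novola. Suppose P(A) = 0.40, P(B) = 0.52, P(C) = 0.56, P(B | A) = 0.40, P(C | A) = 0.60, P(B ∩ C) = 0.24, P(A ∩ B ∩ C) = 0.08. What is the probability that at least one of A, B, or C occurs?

P(A ∩ B) = P(A)·P(B|A) = 0.40 × 0.40 = 0.16
P(A ∩ C) = P(A)·P(C|A) = 0.40 × 0.60 = 0.24
By inclusion-exclusion,
P(A ∪ B ∪ C) = 0.40 + 0.52 + 0.56 − 0.16 − 0.24 − 0.24 + 0.08 = 0.92

0.92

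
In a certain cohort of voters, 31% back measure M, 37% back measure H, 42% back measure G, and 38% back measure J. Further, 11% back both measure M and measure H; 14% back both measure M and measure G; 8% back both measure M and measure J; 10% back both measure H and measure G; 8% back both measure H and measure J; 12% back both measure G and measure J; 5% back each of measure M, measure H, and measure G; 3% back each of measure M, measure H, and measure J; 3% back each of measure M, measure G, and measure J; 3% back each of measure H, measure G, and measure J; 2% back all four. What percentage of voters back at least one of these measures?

P(at least one) = 31 + 37 + 42 + 38 − 11 − 14 − 8 − 10 − 8 − 12 + 5 + 3 + 3 + 3 − 2 = 97%

97%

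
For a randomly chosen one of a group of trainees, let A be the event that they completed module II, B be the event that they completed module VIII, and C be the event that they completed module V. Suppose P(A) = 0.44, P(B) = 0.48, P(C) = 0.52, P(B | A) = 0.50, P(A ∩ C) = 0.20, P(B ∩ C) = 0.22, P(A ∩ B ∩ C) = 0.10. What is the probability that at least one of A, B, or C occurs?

0.90

P(A ∩ B) = P(A)·P(B|A) = 0.44 × 0.50 = 0.22
By inclusion-exclusion,
P(A ∪ B ∪ C) = 0.44 + 0.48 + 0.52 − 0.22 − 0.20 − 0.22 + 0.10 = 0.90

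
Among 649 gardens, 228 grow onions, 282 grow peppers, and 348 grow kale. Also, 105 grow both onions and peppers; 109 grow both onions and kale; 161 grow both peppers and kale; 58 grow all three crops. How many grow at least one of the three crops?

541

Apply inclusion-exclusion:
|union| = 228 + 282 + 348 − 105 − 109 − 161 + 58 = 541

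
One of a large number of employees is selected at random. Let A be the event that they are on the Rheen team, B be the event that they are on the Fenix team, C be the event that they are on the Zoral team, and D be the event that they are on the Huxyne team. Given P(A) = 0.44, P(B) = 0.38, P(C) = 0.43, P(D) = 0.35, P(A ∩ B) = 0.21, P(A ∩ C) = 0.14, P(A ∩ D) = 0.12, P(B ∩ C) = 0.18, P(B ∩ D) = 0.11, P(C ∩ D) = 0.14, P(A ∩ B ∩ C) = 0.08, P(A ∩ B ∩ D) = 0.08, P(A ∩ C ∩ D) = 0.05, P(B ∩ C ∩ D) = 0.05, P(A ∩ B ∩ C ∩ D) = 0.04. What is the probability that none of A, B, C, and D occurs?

0.08

Apply inclusion-exclusion:
P(A ∪ B ∪ C ∪ D) = 0.44 + 0.38 + 0.43 + 0.35 − 0.21 − 0.14 − 0.12 − 0.18 − 0.11 − 0.14 + 0.08 + 0.08 + 0.05 + 0.05 − 0.04 = 0.92
P(none) = 1 − 0.92 = 0.08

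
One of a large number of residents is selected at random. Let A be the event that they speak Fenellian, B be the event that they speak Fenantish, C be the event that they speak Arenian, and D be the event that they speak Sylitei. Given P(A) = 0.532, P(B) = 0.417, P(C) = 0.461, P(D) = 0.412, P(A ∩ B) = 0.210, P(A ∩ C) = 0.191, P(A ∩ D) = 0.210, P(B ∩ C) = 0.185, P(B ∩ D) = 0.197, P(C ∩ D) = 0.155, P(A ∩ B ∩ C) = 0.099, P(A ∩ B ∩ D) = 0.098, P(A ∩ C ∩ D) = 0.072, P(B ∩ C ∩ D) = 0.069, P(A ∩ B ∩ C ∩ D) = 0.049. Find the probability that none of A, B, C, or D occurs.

0.037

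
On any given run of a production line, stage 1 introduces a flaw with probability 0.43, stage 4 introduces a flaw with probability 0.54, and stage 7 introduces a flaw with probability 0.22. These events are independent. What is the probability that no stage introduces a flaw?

0.204516

Independence gives P(none) = ∏(1 − pᵢ).
P(none) = (1 − 0.43) × (1 − 0.54) × (1 − 0.22) = 0.57 × 0.46 × 0.78 = 0.204516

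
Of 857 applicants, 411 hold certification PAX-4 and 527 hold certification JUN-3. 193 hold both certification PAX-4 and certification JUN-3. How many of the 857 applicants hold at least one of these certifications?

By inclusion–exclusion:
N(≥1) = 411 + 527 − 193 = 745

745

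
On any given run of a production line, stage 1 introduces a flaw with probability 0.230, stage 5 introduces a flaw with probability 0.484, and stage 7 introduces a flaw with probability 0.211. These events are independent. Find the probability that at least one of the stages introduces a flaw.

0.68651452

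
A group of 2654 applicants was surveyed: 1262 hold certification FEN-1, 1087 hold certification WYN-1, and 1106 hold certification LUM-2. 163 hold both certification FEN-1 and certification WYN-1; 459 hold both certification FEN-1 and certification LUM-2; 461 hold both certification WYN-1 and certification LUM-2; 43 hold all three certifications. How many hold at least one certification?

Using inclusion–exclusion:
N(≥1) = 1262 + 1087 + 1106 − 163 − 459 − 461 + 43 = 2415

2415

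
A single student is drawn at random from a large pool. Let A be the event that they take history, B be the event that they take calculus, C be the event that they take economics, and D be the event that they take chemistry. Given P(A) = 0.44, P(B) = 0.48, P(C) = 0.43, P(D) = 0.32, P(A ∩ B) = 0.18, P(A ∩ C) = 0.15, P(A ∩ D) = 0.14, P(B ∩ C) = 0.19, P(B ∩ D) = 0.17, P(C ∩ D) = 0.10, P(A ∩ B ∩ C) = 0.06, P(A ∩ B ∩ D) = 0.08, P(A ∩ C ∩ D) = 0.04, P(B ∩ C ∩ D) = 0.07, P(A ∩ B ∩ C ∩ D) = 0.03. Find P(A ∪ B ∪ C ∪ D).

0.96

P(A ∪ B ∪ C ∪ D) = 0.44 + 0.48 + 0.43 + 0.32 − 0.18 − 0.15 − 0.14 − 0.19 − 0.17 − 0.10 + 0.06 + 0.08 + 0.04 + 0.07 − 0.03 = 0.96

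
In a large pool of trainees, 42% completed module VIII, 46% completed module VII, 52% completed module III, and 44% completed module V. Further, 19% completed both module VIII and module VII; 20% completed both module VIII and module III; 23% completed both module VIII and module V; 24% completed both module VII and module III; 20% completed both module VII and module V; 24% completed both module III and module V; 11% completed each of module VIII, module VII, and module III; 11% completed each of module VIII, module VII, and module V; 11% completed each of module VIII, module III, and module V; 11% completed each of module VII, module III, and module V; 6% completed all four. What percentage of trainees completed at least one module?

By inclusion–exclusion:
P(union) = 42 + 46 + 52 + 44 − 19 − 20 − 23 − 24 − 20 − 24 + 11 + 11 + 11 + 11 − 6 = 92%

92%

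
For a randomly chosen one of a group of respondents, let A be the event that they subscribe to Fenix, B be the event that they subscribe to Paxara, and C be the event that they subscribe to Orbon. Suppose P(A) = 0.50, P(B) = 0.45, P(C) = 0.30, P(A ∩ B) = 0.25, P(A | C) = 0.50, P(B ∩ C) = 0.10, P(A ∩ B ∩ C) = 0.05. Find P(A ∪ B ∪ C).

0.80

P(A ∩ C) = P(C)·P(A|C) = 0.30 × 0.50 = 0.15
Using inclusion–exclusion:
P(A ∪ B ∪ C) = 0.50 + 0.45 + 0.30 − 0.25 − 0.15 − 0.10 + 0.05 = 0.80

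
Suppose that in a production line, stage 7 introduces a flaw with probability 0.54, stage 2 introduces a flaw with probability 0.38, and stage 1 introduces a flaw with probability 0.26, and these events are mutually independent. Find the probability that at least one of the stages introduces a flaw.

0.788952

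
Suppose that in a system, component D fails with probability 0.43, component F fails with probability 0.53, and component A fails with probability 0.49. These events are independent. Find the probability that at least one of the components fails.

P(none) = (1 − 0.43) × (1 − 0.53) × (1 − 0.49) = 0.57 × 0.47 × 0.51 = 0.136629
P(at least one) = 1 − 0.136629 = 0.863371

0.863371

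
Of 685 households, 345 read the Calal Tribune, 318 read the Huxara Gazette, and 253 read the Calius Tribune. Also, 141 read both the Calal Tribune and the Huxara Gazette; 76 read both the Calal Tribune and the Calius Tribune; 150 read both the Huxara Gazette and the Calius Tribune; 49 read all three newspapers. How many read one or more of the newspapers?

598

N(≥1) = 345 + 318 + 253 − 141 − 76 − 150 + 49 = 598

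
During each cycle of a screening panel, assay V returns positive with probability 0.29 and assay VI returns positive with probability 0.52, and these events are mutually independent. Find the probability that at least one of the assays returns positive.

0.6592

Independence gives P(none) = ∏(1 − pᵢ).
P(none) = (1 − 0.29) × (1 − 0.52) = 0.71 × 0.48 = 0.3408
P(at least one) = 1 − 0.3408 = 0.6592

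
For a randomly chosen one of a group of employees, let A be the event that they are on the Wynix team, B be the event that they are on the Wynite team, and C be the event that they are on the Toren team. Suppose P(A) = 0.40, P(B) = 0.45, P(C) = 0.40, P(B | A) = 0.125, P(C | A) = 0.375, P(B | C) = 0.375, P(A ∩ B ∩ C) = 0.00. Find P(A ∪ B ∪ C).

0.90

P(A ∩ B) = P(A)·P(B|A) = 0.40 × 0.125 = 0.05
P(A ∩ C) = P(A)·P(C|A) = 0.40 × 0.375 = 0.15
P(B ∩ C) = P(C)·P(B|C) = 0.40 × 0.375 = 0.15
Inclusion–exclusion gives
P(A ∪ B ∪ C) = 0.40 + 0.45 + 0.40 − 0.05 − 0.15 − 0.15 + 0.00 = 0.90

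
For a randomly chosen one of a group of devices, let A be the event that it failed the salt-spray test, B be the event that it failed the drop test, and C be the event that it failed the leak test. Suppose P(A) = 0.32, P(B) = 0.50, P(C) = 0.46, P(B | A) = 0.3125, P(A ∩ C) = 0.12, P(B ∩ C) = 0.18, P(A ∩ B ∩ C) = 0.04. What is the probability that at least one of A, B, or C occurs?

P(A ∩ B) = P(A)·P(B|A) = 0.32 × 0.3125 = 0.10
Apply inclusion-exclusion:
P(A ∪ B ∪ C) = 0.32 + 0.50 + 0.46 − 0.10 − 0.12 − 0.18 + 0.04 = 0.92

0.92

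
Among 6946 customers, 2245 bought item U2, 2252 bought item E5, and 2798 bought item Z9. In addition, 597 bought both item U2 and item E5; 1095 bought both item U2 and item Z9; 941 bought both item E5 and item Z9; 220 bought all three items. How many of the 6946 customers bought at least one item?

4882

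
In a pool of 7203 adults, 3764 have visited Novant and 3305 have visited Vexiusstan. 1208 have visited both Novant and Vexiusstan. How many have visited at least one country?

5861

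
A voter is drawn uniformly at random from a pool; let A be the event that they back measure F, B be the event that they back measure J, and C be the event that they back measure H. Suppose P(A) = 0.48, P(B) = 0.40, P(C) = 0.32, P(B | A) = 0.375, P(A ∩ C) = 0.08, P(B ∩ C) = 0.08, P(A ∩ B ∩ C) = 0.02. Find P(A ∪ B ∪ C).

P(A ∩ B) = P(A)·P(B|A) = 0.48 × 0.375 = 0.18
P(A ∪ B ∪ C) = 0.48 + 0.40 + 0.32 − 0.18 − 0.08 − 0.08 + 0.02 = 0.88

0.88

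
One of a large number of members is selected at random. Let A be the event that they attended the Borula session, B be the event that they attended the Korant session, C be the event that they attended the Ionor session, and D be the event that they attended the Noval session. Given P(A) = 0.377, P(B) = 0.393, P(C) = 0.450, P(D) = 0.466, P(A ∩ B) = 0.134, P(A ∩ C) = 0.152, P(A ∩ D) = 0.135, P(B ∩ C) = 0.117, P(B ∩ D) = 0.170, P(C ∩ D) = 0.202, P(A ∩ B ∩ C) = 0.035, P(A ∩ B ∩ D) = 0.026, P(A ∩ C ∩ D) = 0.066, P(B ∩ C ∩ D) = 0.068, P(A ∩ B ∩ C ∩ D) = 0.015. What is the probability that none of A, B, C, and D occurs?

0.044

By inclusion-exclusion,
P(A ∪ B ∪ C ∪ D) = 0.377 + 0.393 + 0.450 + 0.466 − 0.134 − 0.152 − 0.135 − 0.117 − 0.170 − 0.202 + 0.035 + 0.026 + 0.066 + 0.068 − 0.015 = 0.956
P(none) = 1 − 0.956 = 0.044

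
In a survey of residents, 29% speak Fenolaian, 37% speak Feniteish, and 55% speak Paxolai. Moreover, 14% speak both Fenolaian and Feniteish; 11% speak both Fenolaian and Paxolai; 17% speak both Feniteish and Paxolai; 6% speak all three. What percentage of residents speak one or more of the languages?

85%

Inclusion–exclusion gives
P(at least one) = 29 + 37 + 55 − 14 − 11 − 17 + 6 = 85%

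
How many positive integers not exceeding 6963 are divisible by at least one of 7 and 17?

Apply inclusion-exclusion:
994 + 409 − 58 = 1345

1345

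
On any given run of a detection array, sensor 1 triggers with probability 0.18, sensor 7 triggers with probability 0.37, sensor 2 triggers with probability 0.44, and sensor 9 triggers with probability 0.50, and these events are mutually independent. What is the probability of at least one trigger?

Independence gives P(none) = ∏(1 − pᵢ).
P(none) = (1 − 0.18) × (1 − 0.37) × (1 − 0.44) × (1 − 0.50) = 0.82 × 0.63 × 0.56 × 0.50 = 0.144648
P(at least one) = 1 − 0.144648 = 0.855352

0.855352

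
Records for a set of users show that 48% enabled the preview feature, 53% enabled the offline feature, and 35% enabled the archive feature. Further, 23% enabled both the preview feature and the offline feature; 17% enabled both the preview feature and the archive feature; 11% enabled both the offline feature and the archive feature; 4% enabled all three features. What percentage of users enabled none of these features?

By inclusion-exclusion,
P(union) = 48 + 53 + 35 − 23 − 17 − 11 + 4 = 89%
P(none) = 100% − 89% = 11%

11%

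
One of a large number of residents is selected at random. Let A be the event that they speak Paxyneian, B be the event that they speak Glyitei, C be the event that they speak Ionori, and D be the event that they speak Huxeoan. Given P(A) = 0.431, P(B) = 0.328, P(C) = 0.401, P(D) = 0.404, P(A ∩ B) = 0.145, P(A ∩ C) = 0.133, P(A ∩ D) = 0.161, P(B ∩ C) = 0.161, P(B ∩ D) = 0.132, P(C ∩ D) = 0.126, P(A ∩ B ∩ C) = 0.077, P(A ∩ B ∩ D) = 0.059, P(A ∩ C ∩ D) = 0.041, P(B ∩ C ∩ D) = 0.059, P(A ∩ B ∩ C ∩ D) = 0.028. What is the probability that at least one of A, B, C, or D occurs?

0.914

P(A ∪ B ∪ C ∪ D) = 0.431 + 0.328 + 0.401 + 0.404 − 0.145 − 0.133 − 0.161 − 0.161 − 0.132 − 0.126 + 0.077 + 0.059 + 0.041 + 0.059 − 0.028 = 0.914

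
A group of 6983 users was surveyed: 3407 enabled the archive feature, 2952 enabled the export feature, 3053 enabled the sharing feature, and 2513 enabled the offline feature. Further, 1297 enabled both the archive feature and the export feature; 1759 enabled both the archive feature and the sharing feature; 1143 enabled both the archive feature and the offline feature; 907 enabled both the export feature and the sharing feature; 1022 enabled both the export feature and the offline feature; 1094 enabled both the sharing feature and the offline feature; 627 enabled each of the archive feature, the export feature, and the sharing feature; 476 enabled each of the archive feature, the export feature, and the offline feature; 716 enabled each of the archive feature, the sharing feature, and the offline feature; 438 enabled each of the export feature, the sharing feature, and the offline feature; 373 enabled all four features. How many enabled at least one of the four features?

6587

Apply inclusion-exclusion:
|at least one| = 3407 + 2952 + 3053 + 2513 − 1297 − 1759 − 1143 − 907 − 1022 − 1094 + 627 + 476 + 716 + 438 − 373 = 6587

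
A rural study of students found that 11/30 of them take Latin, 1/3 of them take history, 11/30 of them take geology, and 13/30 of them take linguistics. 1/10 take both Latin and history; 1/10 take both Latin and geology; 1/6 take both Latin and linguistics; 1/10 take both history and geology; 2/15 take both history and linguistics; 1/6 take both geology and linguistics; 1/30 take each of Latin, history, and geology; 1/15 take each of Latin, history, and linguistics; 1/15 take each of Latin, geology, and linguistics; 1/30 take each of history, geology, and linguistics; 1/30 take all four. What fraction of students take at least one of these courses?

Inclusion–exclusion gives
P(at least one) = 11/30 + 1/3 + 11/30 + 13/30 − 1/10 − 1/10 − 1/6 − 1/10 − 2/15 − 1/6 + 1/30 + 1/15 + 1/15 + 1/30 − 1/30 = 9/10

9/10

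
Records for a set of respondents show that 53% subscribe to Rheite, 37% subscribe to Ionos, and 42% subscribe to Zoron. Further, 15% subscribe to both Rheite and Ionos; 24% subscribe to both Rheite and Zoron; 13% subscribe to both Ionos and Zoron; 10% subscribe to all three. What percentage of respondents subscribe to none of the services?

10%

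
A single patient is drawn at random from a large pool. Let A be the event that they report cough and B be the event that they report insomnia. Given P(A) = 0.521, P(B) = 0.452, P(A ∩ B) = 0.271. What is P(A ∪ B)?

0.702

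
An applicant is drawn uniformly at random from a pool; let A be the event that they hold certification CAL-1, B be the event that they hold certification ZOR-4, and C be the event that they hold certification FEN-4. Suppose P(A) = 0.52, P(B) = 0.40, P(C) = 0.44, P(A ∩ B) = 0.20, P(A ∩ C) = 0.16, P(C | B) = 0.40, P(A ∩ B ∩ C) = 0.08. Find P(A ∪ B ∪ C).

0.92

P(B ∩ C) = P(B)·P(C|B) = 0.40 × 0.40 = 0.16
Using inclusion–exclusion:
P(A ∪ B ∪ C) = 0.52 + 0.40 + 0.44 − 0.20 − 0.16 − 0.16 + 0.08 = 0.92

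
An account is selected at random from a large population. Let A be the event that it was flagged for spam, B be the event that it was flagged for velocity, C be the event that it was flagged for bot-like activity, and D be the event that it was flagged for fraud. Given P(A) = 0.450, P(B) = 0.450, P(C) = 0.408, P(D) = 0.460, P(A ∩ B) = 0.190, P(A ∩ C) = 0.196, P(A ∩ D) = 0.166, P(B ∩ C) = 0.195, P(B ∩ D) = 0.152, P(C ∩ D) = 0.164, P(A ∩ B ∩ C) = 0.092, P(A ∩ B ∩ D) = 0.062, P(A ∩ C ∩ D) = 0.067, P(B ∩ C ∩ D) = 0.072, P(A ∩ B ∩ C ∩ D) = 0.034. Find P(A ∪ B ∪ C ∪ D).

0.964

P(A ∪ B ∪ C ∪ D) = 0.450 + 0.450 + 0.408 + 0.460 − 0.190 − 0.196 − 0.166 − 0.195 − 0.152 − 0.164 + 0.092 + 0.062 + 0.067 + 0.072 − 0.034 = 0.964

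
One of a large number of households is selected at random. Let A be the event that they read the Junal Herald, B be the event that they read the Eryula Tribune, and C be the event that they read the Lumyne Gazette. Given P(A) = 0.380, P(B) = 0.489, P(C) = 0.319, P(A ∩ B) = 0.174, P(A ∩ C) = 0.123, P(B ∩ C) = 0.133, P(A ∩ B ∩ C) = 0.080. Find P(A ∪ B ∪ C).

0.838

By inclusion-exclusion,
P(A ∪ B ∪ C) = 0.380 + 0.489 + 0.319 − 0.174 − 0.123 − 0.133 + 0.080 = 0.838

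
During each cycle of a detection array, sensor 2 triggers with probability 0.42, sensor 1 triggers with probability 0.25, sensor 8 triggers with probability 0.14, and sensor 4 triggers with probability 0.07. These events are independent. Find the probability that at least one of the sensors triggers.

P(none) = (1 − 0.42) × (1 − 0.25) × (1 − 0.14) × (1 − 0.07) = 0.58 × 0.75 × 0.86 × 0.93 = 0.347913
P(at least one) = 1 − 0.347913 = 0.652087

0.652087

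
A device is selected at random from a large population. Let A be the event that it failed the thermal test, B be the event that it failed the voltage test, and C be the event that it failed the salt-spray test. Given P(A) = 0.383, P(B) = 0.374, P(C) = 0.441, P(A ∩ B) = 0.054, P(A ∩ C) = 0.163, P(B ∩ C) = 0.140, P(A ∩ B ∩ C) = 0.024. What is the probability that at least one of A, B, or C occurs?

P(A ∪ B ∪ C) = 0.383 + 0.374 + 0.441 − 0.054 − 0.163 − 0.140 + 0.024 = 0.865

0.865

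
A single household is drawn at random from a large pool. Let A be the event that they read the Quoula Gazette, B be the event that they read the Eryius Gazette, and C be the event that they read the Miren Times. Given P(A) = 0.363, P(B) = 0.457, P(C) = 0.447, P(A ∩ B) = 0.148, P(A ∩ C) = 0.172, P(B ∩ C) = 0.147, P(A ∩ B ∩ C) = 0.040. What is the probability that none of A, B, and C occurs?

0.160

P(A ∪ B ∪ C) = 0.363 + 0.457 + 0.447 − 0.148 − 0.172 − 0.147 + 0.040 = 0.840
P(none) = 1 − 0.840 = 0.160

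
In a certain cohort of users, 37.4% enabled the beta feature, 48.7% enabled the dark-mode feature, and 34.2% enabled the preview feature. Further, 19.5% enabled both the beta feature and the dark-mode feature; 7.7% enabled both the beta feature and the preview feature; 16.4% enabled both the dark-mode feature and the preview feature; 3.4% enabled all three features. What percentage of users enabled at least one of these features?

80.1%

P(at least one) = 37.4 + 48.7 + 34.2 − 19.5 − 7.7 − 16.4 + 3.4 = 80.1%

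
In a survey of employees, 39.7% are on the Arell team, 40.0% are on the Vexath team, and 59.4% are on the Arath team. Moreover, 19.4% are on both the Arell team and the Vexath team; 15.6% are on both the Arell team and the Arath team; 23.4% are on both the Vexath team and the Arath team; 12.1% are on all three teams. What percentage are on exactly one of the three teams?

58.6%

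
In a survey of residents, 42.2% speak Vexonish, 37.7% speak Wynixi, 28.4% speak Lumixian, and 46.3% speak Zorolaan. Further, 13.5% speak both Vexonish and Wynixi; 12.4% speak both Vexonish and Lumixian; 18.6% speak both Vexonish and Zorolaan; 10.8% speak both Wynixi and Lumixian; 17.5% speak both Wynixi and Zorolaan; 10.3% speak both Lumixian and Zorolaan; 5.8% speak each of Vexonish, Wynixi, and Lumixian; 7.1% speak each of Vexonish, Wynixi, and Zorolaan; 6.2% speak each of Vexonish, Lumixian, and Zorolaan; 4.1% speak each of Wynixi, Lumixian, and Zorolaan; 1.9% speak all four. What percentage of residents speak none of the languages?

Using inclusion–exclusion:
P(≥1) = 42.2 + 37.7 + 28.4 + 46.3 − 13.5 − 12.4 − 18.6 − 10.8 − 17.5 − 10.3 + 5.8 + 7.1 + 6.2 + 4.1 − 1.9 = 92.8%
P(none) = 100% − 92.8% = 7.2%

7.2%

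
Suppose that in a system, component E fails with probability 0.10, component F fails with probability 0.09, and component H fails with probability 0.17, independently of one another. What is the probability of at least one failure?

Since the events are independent, P(none) is the product of the individual non-occurrence probabilities.
P(none) = (1 − 0.10) × (1 − 0.09) × (1 − 0.17) = 0.90 × 0.91 × 0.83 = 0.67977
P(at least one) = 1 − 0.67977 = 0.32023

0.32023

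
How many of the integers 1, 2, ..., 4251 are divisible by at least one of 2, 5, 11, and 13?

2823

Apply inclusion-exclusion:
⌊4251/2⌋ + ⌊4251/5⌋ + ⌊4251/11⌋ + ⌊4251/13⌋ − ⌊4251/10⌋ − ⌊4251/22⌋ − ⌊4251/26⌋ − ⌊4251/55⌋ − ⌊4251/65⌋ − ⌊4251/143⌋ + ⌊4251/110⌋ + ⌊4251/130⌋ + ⌊4251/286⌋ + ⌊4251/715⌋ − ⌊4251/1430⌋ = 2125 + 850 + 386 + 327 − 425 − 193 − 163 − 77 − 65 − 29 + 38 + 32 + 14 + 5 − 2 = 2823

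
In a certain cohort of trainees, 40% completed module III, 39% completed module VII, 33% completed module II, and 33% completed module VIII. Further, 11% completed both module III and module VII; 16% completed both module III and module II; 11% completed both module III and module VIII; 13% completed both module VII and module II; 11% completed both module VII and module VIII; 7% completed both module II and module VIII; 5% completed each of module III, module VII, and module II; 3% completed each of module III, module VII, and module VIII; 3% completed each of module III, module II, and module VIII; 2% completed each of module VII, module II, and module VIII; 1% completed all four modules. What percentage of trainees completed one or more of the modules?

By inclusion–exclusion:
P(≥1) = 40 + 39 + 33 + 33 − 11 − 16 − 11 − 13 − 11 − 7 + 5 + 3 + 3 + 2 − 1 = 88%

88%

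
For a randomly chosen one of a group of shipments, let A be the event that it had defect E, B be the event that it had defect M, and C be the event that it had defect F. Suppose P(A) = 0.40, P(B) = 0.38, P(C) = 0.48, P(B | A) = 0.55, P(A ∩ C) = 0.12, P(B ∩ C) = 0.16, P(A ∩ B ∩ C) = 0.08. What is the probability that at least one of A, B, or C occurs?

0.84

P(A ∩ B) = P(A)·P(B|A) = 0.40 × 0.55 = 0.22
By inclusion–exclusion:
P(A ∪ B ∪ C) = 0.40 + 0.38 + 0.48 − 0.22 − 0.12 − 0.16 + 0.08 = 0.84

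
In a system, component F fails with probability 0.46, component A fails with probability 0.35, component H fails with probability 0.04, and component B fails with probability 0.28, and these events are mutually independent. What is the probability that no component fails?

P(none) = (1 − 0.46) × (1 − 0.35) × (1 − 0.04) × (1 − 0.28) = 0.54 × 0.65 × 0.96 × 0.72 = 0.2426112

0.2426112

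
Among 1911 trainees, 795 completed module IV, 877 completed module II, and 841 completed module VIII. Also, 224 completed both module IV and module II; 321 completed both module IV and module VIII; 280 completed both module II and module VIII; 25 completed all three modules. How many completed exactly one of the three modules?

By inclusion–exclusion (exactly-one form):
N(exactly one) = 795 + 877 + 841 − 2·224 − 2·321 − 2·280 + 3·25 = 938

938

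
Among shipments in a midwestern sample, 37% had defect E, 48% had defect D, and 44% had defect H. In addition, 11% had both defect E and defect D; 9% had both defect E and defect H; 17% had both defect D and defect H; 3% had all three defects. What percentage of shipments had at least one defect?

By inclusion-exclusion,
P(union) = 37 + 48 + 44 − 11 − 9 − 17 + 3 = 95%

95%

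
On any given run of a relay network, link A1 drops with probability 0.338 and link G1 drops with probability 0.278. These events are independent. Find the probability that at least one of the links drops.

Since the events are independent, P(none) is the product of the individual non-occurrence probabilities.
P(none) = (1 − 0.338) × (1 − 0.278) = 0.662 × 0.722 = 0.477964
P(at least one) = 1 − 0.477964 = 0.522036

0.522036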